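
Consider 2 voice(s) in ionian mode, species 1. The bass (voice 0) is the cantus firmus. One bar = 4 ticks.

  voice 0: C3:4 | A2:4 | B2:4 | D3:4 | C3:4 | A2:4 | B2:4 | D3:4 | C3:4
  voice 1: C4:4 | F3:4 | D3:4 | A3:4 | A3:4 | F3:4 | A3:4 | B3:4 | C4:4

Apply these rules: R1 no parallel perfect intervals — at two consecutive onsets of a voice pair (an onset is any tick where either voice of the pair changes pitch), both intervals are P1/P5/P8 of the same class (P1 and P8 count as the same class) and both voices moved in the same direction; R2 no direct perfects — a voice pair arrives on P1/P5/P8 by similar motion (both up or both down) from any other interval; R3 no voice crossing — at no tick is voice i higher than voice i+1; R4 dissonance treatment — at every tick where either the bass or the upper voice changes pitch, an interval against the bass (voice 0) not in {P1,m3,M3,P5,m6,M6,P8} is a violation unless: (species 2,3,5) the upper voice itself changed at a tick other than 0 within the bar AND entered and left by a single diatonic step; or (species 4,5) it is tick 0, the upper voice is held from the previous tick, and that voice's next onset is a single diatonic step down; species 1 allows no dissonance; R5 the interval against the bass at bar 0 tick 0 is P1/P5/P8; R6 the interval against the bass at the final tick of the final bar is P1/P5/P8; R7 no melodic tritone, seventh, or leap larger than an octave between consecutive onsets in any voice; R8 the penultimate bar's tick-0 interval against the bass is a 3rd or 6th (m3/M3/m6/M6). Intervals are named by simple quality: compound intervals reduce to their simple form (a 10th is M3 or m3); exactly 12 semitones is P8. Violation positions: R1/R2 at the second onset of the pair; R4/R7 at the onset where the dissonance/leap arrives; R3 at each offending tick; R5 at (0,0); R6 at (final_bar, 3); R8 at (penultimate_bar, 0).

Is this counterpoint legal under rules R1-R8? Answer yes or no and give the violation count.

No (2 violations)

bar 0: v0=C3 v1=C4 (P8)
bar 1: v0=A2 v1=F3 (m6)
bar 2: v0=B2 v1=D3 (m3)
bar 3: v0=D3 v1=A3 (P5)
bar 4: v0=C3 v1=A3 (M6)
bar 5: v0=A2 v1=F3 (m6)
bar 6: v0=B2 v1=A3 (m7)
bar 7: v0=D3 v1=B3 (M6)
bar 8: v0=C3 v1=C4 (P8)
  R2 @ bar3.0: B2/D3 m3 -> D3/A3 P5 similar
  R4 @ bar6.0: B2/A3 m7 untreated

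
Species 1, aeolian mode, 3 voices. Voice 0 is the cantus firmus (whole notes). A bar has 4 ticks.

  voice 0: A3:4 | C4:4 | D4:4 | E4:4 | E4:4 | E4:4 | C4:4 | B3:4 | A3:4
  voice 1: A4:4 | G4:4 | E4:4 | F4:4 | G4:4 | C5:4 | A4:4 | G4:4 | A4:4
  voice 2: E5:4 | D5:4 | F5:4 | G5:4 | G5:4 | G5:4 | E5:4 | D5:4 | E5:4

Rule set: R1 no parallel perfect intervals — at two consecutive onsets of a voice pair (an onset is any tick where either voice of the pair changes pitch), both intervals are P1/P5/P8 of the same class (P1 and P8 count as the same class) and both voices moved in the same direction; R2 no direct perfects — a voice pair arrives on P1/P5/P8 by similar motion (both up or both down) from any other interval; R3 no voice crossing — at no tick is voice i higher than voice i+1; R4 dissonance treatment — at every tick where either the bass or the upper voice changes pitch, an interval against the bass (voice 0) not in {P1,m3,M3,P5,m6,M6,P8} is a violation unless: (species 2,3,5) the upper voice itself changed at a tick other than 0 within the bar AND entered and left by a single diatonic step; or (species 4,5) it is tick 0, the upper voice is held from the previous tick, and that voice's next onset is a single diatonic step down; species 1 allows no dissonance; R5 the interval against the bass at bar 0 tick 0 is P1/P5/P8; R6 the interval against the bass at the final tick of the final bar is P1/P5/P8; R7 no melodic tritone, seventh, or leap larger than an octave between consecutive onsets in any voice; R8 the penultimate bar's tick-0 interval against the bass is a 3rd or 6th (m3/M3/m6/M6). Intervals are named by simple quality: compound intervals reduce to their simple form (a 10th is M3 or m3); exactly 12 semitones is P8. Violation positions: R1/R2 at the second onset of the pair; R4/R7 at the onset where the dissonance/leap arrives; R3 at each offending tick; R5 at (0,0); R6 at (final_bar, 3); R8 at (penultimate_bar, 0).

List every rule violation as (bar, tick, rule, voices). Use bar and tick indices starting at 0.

(1, 0, R1, (1, 2))
(1, 0, R4, (0, 2))
(2, 0, R4, (0, 1))
(3, 0, R4, (0, 1))
(6, 0, R1, (1, 2))
(7, 0, R1, (1, 2))
(8, 0, R1, (1, 2))

bar 0: v0=A3 v1=A4 v2=E5 downbeat P5
bar 1: v0=C4 v1=G4 v2=D5 downbeat M2
bar 2: v0=D4 v1=E4 v2=F5 downbeat m3
bar 3: v0=E4 v1=F4 v2=G5 downbeat m3
bar 4: v0=E4 v1=G4 v2=G5 downbeat m3
bar 5: v0=E4 v1=C5 v2=G5 downbeat m3
bar 6: v0=C4 v1=A4 v2=E5 downbeat M3
bar 7: v0=B3 v1=G4 v2=D5 downbeat m3
bar 8: v0=A3 v1=A4 v2=E5 downbeat P5
  -> R1 @ bar 1 tick 0 v(1, 2): A4/E5 P5 -> G4/D5 P5 similar
  -> R4 @ bar 1 tick 0 v(0, 2): C4/D5 M2 untreated
  -> R4 @ bar 2 tick 0 v(0, 1): D4/E4 M2 untreated
  -> R4 @ bar 3 tick 0 v(0, 1): E4/F4 m2 untreated
  -> R1 @ bar 6 tick 0 v(1, 2): C5/G5 P5 -> A4/E5 P5 similar
  -> R1 @ bar 7 tick 0 v(1, 2): A4/E5 P5 -> G4/D5 P5 similar
  -> R1 @ bar 8 tick 0 v(1, 2): G4/D5 P5 -> A4/E5 P5 similar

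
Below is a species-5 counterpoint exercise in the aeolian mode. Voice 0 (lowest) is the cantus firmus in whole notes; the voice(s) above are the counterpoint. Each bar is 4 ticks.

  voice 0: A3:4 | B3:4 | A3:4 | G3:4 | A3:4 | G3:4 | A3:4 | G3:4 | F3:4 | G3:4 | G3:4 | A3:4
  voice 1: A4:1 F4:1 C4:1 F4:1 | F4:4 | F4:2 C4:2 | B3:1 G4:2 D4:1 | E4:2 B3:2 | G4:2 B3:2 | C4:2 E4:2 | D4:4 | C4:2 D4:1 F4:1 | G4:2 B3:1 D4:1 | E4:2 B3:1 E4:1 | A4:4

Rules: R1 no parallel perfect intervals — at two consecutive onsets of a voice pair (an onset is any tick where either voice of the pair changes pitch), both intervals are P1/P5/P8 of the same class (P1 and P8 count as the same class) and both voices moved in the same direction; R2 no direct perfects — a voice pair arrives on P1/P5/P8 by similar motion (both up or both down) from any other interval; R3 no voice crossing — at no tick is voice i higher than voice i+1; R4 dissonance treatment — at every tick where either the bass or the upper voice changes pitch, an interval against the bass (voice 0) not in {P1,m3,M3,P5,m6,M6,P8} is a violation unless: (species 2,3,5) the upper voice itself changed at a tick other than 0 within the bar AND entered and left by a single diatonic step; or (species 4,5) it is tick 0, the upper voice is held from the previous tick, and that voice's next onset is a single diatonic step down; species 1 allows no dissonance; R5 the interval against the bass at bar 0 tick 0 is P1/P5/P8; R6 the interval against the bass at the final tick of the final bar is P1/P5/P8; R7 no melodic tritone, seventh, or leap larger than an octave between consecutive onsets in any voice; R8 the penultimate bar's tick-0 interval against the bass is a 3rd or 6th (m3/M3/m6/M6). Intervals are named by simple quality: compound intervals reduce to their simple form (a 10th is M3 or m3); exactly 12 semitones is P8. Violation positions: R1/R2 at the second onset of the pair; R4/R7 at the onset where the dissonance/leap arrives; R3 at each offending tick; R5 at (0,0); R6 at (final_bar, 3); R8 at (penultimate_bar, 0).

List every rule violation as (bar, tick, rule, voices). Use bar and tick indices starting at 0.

bar 0: v0=A3 v1=A4 downbeat P8
bar 1: v0=B3 v1=F4 downbeat TT
bar 2: v0=A3 v1=F4 downbeat m6
bar 3: v0=G3 v1=B3 downbeat M3
bar 4: v0=A3 v1=E4 downbeat P5
bar 5: v0=G3 v1=G4 downbeat P8
bar 6: v0=A3 v1=C4 downbeat m3
bar 7: v0=G3 v1=D4 downbeat P5
bar 8: v0=F3 v1=C4 downbeat P5
bar 9: v0=G3 v1=G4 downbeat P8
bar 10: v0=G3 v1=E4 downbeat M6
bar 11: v0=A3 v1=A4 downbeat P8
  -> R4 @ bar 1 tick 0 v(0, 1): B3/F4 TT untreated
  -> R1 @ bar 4 tick 0 v(0, 1): G3/D4 P5 -> A3/E4 P5 similar
  -> R4 @ bar 4 tick 2 v(0, 1): A3/B3 M2 untreated
  -> R1 @ bar 7 tick 0 v(0, 1): A3/E4 P5 -> G3/D4 P5 similar
  -> R1 @ bar 8 tick 0 v(0, 1): G3/D4 P5 -> F3/C4 P5 similar
  -> R1 @ bar 9 tick 0 v(0, 1): F3/F4 P8 -> G3/G4 P8 similar
  -> R2 @ bar 11 tick 0 v(0, 1): G3/E4 M6 -> A3/A4 P8 similar

(1, 0, R4, (0, 1))
(4, 0, R1, (0, 1))
(4, 2, R4, (0, 1))
(7, 0, R1, (0, 1))
(8, 0, R1, (0, 1))
(9, 0, R1, (0, 1))
(11, 0, R2, (0, 1))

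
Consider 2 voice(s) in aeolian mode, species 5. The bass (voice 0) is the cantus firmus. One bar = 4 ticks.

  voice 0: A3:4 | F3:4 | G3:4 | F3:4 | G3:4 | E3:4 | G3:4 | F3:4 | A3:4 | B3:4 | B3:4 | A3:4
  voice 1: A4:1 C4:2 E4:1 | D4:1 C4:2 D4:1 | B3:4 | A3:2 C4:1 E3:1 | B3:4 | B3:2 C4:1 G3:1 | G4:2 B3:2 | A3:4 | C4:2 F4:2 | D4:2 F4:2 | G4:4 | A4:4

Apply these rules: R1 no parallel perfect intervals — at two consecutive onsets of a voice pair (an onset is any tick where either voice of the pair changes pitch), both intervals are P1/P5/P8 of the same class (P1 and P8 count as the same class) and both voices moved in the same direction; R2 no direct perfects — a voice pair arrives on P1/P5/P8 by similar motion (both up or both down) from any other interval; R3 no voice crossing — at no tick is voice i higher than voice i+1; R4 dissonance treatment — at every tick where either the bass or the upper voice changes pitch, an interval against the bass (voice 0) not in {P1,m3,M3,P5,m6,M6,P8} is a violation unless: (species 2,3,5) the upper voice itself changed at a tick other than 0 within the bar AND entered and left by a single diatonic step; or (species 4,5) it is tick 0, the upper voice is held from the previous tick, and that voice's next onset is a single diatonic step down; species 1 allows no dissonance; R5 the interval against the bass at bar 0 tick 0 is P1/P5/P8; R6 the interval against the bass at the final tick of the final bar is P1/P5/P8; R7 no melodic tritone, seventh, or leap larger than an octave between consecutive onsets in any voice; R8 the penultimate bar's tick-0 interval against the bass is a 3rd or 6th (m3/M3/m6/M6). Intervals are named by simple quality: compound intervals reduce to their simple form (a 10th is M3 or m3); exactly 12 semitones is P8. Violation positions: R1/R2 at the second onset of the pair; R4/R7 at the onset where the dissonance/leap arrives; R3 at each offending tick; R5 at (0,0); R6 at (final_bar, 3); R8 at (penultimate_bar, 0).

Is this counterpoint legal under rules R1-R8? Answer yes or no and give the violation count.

bar 0: v0=A3 v1=A4 (P8)
bar 1: v0=F3 v1=D4 (M6)
bar 2: v0=G3 v1=B3 (M3)
bar 3: v0=F3 v1=A3 (M3)
bar 4: v0=G3 v1=B3 (M3)
bar 5: v0=E3 v1=B3 (P5)
bar 6: v0=G3 v1=G4 (P8)
bar 7: v0=F3 v1=A3 (M3)
bar 8: v0=A3 v1=C4 (m3)
bar 9: v0=B3 v1=D4 (m3)
bar 10: v0=B3 v1=G4 (m6)
bar 11: v0=A3 v1=A4 (P8)
  R3 @ bar3.3: F3 above E3
  R4 @ bar3.3: F3/E3 m2 untreated
  R2 @ bar6.0: E3/G3 m3 -> G3/G4 P8 similar
  R4 @ bar9.2: B3/F4 TT untreated

No (4 violations)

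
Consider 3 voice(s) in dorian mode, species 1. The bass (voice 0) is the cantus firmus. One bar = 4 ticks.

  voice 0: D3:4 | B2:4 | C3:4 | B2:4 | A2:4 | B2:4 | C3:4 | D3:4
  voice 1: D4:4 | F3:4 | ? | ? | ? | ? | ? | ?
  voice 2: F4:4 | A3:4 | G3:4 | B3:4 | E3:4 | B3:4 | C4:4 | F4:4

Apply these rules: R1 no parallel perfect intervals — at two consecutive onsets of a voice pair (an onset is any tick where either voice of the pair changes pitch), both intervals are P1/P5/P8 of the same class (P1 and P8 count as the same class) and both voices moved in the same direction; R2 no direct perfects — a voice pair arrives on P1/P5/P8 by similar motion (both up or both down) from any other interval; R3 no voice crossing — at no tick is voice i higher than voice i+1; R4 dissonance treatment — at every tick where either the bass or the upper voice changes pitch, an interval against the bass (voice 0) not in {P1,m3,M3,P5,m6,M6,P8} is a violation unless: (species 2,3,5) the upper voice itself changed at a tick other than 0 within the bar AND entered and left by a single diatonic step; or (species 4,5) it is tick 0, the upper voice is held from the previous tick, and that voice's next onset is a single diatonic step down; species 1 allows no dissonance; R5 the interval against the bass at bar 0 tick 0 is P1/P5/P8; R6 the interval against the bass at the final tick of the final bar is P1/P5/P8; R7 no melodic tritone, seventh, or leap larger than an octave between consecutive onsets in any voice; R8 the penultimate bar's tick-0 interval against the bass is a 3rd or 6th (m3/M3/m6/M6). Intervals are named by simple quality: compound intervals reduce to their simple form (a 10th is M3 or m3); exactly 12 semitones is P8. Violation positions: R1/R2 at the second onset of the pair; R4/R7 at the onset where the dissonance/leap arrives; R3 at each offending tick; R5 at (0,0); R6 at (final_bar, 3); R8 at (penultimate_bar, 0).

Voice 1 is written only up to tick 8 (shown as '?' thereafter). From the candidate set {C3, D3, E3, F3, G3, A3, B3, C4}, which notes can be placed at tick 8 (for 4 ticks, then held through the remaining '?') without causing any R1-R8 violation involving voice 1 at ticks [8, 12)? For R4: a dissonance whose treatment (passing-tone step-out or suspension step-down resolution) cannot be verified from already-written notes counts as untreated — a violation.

{E3}

C3: violates R2
D3: violates R4
E3: legal
F3: violates R4
G3: violates R2
A3: violates R3
B3: violates R3,R4,R7
C4: violates R2,R3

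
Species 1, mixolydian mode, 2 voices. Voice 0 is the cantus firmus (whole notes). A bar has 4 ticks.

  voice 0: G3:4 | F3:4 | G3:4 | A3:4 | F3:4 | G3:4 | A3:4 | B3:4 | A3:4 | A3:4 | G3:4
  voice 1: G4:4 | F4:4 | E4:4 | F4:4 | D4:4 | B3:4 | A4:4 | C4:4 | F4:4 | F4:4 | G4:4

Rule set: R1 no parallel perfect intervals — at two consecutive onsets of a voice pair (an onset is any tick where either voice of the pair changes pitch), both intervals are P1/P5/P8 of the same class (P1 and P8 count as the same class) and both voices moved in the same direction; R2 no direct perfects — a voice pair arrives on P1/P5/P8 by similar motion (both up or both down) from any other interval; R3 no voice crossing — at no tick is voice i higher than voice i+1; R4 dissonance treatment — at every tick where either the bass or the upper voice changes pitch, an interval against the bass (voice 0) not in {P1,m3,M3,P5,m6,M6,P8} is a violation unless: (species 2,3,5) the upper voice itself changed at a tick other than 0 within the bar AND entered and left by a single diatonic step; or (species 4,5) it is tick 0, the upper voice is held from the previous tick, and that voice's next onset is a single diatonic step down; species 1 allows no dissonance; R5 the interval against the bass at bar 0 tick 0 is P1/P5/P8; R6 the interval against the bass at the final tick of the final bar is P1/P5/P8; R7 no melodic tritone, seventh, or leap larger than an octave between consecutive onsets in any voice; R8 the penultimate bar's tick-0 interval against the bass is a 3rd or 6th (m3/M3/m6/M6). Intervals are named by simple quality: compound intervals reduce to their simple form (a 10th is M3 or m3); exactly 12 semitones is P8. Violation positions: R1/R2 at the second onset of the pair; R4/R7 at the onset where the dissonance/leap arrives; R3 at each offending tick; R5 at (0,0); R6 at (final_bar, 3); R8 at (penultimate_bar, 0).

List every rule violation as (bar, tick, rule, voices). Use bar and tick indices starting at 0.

bar 0: v0=G3 v1=G4 downbeat P8
bar 1: v0=F3 v1=F4 downbeat P8
bar 2: v0=G3 v1=E4 downbeat M6
bar 3: v0=A3 v1=F4 downbeat m6
bar 4: v0=F3 v1=D4 downbeat M6
bar 5: v0=G3 v1=B3 downbeat M3
bar 6: v0=A3 v1=A4 downbeat P8
bar 7: v0=B3 v1=C4 downbeat m2
bar 8: v0=A3 v1=F4 downbeat m6
bar 9: v0=A3 v1=F4 downbeat m6
bar 10: v0=G3 v1=G4 downbeat P8
  -> R1 @ bar 1 tick 0 v(0, 1): G3/G4 P8 -> F3/F4 P8 similar
  -> R2 @ bar 6 tick 0 v(0, 1): G3/B3 M3 -> A3/A4 P8 similar
  -> R7 @ bar 6 tick 0 v(1,): B3->A4 leap 10st
  -> R4 @ bar 7 tick 0 v(0, 1): B3/C4 m2 untreated

(1, 0, R1, (0, 1))
(6, 0, R2, (0, 1))
(6, 0, R7, (1,))
(7, 0, R4, (0, 1))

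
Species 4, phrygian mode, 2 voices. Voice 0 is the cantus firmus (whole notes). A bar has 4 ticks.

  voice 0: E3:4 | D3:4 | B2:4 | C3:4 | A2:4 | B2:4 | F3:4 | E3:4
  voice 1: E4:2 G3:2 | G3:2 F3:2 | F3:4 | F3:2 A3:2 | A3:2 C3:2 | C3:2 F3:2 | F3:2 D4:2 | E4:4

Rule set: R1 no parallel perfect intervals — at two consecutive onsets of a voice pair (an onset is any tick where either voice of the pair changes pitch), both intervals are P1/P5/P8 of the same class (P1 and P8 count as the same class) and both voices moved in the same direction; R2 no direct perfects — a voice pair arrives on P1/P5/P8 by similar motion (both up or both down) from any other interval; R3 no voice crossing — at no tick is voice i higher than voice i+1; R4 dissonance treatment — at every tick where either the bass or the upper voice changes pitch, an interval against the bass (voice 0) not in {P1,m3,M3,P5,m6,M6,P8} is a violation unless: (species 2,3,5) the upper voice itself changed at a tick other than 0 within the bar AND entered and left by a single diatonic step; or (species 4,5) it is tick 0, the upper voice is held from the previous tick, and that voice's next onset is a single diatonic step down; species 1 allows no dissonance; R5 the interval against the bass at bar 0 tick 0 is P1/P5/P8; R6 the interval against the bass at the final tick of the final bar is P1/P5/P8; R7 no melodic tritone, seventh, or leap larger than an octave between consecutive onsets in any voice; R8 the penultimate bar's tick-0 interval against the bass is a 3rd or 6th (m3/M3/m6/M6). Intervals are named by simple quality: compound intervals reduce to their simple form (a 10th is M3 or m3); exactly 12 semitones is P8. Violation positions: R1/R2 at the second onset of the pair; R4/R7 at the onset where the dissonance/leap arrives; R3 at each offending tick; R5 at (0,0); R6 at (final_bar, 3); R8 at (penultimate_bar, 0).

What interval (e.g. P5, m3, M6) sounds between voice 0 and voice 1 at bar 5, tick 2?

voice 0=B2 voice 1=F3 -> TT

TT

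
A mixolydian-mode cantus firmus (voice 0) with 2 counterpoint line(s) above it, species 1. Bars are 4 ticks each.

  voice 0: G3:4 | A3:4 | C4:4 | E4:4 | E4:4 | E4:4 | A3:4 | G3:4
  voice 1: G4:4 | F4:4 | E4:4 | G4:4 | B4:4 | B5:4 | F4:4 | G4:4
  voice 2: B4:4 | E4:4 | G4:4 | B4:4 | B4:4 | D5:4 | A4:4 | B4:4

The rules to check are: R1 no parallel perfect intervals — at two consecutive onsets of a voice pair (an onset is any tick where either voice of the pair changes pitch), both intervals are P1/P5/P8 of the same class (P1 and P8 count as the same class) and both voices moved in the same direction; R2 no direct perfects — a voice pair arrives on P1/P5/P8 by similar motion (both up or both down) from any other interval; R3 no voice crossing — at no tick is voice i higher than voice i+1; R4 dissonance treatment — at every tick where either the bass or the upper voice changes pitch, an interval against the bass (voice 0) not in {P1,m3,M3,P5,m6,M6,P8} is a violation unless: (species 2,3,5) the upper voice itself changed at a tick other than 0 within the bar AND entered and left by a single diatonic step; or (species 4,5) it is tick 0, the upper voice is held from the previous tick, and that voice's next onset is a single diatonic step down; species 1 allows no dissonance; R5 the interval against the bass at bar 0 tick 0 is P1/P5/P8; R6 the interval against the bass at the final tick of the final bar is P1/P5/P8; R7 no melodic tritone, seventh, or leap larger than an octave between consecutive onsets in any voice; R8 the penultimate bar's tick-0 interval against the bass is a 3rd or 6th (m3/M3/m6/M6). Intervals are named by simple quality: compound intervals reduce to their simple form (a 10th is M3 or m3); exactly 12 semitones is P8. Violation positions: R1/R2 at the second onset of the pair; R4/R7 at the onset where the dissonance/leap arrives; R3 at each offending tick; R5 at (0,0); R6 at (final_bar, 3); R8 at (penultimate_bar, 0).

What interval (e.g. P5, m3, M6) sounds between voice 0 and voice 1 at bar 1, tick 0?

m6

voice 0=A3 voice 1=F4 -> m6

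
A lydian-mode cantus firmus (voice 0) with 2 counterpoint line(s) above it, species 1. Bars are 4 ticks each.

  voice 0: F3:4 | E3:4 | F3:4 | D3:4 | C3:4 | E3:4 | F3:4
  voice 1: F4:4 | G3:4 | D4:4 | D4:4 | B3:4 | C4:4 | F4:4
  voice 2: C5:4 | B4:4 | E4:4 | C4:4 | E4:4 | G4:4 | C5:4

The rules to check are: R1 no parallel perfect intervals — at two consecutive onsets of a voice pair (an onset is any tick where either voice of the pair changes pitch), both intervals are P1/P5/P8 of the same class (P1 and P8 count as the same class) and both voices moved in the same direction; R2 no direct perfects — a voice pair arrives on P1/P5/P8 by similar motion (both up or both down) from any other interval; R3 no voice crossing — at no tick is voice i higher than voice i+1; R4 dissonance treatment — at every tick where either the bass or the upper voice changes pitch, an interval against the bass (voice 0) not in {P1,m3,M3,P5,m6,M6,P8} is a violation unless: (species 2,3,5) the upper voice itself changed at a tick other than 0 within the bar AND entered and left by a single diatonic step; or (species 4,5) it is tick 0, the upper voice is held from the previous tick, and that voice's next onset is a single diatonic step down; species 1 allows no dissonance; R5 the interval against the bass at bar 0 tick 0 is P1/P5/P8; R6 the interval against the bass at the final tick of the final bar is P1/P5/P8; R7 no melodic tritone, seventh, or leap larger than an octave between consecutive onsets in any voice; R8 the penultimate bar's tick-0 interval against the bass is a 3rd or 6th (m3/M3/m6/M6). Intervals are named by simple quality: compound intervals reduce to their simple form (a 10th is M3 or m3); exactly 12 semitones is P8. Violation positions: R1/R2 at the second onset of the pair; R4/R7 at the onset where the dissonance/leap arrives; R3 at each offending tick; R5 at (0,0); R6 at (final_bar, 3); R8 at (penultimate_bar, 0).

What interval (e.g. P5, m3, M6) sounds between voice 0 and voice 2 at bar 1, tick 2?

voice 0=E3 voice 2=B4 -> P5

P5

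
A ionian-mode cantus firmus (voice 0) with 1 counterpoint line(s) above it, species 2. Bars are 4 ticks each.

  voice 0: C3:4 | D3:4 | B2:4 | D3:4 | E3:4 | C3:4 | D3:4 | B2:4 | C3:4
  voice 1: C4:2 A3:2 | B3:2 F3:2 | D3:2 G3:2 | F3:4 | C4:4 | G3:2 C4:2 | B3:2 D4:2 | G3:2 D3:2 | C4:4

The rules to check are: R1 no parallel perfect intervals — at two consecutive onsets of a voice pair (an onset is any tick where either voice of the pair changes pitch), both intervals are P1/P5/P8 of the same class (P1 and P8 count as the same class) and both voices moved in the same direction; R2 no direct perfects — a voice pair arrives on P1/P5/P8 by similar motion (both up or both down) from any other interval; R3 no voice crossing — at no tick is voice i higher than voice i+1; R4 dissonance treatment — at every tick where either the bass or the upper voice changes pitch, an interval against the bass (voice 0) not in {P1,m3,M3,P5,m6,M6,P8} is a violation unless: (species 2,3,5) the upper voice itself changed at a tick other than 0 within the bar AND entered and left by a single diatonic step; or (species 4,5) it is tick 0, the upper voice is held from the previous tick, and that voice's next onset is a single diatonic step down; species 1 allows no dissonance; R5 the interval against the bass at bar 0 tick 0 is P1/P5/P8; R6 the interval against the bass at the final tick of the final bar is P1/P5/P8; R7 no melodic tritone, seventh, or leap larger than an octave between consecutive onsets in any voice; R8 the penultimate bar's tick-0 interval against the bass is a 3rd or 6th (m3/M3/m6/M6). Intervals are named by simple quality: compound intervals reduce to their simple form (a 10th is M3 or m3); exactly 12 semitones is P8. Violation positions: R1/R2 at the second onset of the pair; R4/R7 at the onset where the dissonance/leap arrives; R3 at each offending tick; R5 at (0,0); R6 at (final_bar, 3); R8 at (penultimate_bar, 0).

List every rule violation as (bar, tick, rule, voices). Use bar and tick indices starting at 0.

bar 0: v0=C3 v1=C4 downbeat P8
bar 1: v0=D3 v1=B3 downbeat M6
bar 2: v0=B2 v1=D3 downbeat m3
bar 3: v0=D3 v1=F3 downbeat m3
bar 4: v0=E3 v1=C4 downbeat m6
bar 5: v0=C3 v1=G3 downbeat P5
bar 6: v0=D3 v1=B3 downbeat M6
bar 7: v0=B2 v1=G3 downbeat m6
bar 8: v0=C3 v1=C4 downbeat P8
  -> R7 @ bar 1 tick 2 v(1,): B3->F3 leap 6st
  -> R2 @ bar 5 tick 0 v(0, 1): E3/C4 m6 -> C3/G3 P5 similar
  -> R2 @ bar 8 tick 0 v(0, 1): B2/D3 m3 -> C3/C4 P8 similar
  -> R7 @ bar 8 tick 0 v(1,): D3->C4 leap 10st

(1, 2, R7, (1,))
(5, 0, R2, (0, 1))
(8, 0, R2, (0, 1))
(8, 0, R7, (1,))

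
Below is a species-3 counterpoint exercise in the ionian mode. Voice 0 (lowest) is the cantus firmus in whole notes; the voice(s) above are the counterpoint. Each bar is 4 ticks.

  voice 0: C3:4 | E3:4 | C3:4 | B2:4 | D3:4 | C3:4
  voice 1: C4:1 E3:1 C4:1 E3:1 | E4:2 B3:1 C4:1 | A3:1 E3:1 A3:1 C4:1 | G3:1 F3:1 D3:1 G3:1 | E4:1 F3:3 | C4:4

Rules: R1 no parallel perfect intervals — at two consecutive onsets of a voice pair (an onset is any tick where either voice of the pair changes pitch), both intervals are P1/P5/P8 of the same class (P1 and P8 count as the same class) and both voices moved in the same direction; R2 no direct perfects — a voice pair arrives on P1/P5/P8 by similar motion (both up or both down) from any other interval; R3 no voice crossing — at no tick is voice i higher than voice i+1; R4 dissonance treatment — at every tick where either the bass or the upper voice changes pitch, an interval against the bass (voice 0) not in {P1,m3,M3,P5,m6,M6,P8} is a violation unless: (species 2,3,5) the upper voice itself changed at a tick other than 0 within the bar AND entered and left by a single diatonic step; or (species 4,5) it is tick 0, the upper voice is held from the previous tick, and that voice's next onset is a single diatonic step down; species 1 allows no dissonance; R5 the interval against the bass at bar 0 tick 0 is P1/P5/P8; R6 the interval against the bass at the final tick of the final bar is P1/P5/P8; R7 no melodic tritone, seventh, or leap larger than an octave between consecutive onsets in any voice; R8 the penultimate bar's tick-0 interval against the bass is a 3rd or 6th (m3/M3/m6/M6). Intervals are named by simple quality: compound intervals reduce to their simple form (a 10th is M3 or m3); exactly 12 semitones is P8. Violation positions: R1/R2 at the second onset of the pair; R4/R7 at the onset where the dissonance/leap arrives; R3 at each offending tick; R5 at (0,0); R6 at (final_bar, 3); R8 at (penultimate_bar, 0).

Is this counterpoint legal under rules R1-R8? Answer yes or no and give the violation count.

No (5 violations)

bar 0: v0=C3 v1=C4 (P8)
bar 1: v0=E3 v1=E4 (P8)
bar 2: v0=C3 v1=A3 (M6)
bar 3: v0=B2 v1=G3 (m6)
bar 4: v0=D3 v1=E4 (M2)
bar 5: v0=C3 v1=C4 (P8)
  R2 @ bar1.0: C3/E3 M3 -> E3/E4 P8 similar
  R4 @ bar3.1: B2/F3 TT untreated
  R4 @ bar4.0: D3/E4 M2 untreated
  R8 @ bar4.0: penult M2 not 3rd/6th
  R7 @ bar4.1: E4->F3 leap 11st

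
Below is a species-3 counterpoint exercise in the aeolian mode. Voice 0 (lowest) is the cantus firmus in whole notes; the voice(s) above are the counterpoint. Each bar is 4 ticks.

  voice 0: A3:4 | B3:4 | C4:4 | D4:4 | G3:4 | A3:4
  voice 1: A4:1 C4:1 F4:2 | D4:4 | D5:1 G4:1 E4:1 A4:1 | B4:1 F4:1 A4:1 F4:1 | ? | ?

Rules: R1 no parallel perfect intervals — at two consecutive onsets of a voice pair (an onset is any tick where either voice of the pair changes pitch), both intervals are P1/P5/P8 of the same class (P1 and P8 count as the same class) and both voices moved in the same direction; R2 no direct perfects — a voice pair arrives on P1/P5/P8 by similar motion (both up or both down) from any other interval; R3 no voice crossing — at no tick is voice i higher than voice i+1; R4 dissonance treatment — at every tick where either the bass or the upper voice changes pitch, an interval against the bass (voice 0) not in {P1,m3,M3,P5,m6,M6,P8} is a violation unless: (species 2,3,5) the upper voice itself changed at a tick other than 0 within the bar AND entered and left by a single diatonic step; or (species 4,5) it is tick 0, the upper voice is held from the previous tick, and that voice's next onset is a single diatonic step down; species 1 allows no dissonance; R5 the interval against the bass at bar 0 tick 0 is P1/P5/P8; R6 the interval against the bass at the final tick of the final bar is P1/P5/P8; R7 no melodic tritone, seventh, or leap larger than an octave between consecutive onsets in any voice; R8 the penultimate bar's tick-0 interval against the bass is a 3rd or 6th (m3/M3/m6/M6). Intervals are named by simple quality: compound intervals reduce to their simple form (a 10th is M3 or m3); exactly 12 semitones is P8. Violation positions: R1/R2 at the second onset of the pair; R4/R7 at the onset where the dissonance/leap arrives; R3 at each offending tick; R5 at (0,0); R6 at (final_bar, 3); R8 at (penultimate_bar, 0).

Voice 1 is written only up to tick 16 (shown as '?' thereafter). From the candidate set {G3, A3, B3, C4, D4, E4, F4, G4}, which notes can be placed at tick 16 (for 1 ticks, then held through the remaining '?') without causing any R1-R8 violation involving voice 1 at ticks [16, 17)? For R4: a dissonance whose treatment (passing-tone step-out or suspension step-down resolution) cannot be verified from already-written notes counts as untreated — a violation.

{E4}

G3: violates R2,R7,R8
A3: violates R4,R8
B3: violates R7
C4: violates R4,R8
D4: violates R2,R8
E4: legal
F4: violates R4,R8
G4: violates R8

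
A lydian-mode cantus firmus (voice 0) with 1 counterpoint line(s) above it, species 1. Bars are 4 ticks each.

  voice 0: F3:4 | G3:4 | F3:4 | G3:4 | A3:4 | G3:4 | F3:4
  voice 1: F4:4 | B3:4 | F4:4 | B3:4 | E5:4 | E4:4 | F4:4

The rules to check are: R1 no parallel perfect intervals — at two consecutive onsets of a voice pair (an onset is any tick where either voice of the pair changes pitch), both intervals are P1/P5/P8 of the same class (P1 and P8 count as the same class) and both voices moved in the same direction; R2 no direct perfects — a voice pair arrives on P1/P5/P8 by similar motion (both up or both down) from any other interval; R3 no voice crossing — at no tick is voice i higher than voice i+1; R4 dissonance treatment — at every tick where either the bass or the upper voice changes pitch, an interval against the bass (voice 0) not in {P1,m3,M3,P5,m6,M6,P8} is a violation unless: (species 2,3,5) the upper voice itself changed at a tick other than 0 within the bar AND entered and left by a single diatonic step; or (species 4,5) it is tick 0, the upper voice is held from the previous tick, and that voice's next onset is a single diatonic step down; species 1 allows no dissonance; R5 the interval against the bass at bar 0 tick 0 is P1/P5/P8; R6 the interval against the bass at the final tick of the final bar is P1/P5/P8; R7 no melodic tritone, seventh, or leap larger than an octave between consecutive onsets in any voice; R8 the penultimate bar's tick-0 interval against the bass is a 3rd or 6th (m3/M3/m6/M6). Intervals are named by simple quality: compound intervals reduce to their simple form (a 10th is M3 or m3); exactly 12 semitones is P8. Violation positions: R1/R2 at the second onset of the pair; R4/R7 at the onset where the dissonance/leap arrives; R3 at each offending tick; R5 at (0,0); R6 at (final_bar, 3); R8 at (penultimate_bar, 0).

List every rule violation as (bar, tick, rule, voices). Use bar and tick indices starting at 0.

(1, 0, R7, (1,))
(2, 0, R7, (1,))
(3, 0, R7, (1,))
(4, 0, R2, (0, 1))
(4, 0, R7, (1,))

bar 0: v0=F3 v1=F4 downbeat P8
bar 1: v0=G3 v1=B3 downbeat M3
bar 2: v0=F3 v1=F4 downbeat P8
bar 3: v0=G3 v1=B3 downbeat M3
bar 4: v0=A3 v1=E5 downbeat P5
bar 5: v0=G3 v1=E4 downbeat M6
bar 6: v0=F3 v1=F4 downbeat P8
  -> R7 @ bar 1 tick 0 v(1,): F4->B3 leap 6st
  -> R7 @ bar 2 tick 0 v(1,): B3->F4 leap 6st
  -> R7 @ bar 3 tick 0 v(1,): F4->B3 leap 6st
  -> R2 @ bar 4 tick 0 v(0, 1): G3/B3 M3 -> A3/E5 P5 similar
  -> R7 @ bar 4 tick 0 v(1,): B3->E5 leap 17st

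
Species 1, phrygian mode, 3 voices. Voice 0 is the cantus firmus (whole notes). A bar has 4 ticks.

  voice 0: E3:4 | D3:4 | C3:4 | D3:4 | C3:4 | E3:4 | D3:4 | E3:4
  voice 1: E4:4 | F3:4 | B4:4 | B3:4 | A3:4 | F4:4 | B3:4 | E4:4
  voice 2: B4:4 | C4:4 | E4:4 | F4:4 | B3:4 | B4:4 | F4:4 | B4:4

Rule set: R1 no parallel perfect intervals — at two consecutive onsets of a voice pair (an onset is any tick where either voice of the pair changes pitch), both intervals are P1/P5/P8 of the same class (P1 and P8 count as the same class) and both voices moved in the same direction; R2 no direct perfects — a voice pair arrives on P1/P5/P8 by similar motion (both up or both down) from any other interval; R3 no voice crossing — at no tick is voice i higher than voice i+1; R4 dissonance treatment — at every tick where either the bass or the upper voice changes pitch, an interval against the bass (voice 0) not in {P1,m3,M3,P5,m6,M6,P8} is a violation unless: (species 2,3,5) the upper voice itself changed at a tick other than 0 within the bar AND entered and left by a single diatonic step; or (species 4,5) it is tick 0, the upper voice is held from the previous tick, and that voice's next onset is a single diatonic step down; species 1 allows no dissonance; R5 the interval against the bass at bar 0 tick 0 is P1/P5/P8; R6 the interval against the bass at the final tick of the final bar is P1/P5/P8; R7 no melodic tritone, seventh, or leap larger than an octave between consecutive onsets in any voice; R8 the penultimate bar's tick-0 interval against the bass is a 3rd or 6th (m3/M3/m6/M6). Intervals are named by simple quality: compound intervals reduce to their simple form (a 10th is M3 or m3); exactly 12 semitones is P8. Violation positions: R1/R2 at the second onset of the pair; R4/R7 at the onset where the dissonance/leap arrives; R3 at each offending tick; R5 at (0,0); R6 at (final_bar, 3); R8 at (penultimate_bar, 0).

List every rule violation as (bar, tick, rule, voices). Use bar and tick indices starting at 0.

(1, 0, R1, (1, 2))
(1, 0, R4, (0, 2))
(1, 0, R7, (1,))
(1, 0, R7, (2,))
(2, 0, R1, (1, 2))
(2, 0, R3, (1, 2))
(2, 0, R4, (0, 1))
(2, 0, R7, (1,))
(2, 1, R3, (1, 2))
(2, 2, R3, (1, 2))
(2, 3, R3, (1, 2))
(4, 0, R4, (0, 2))
(4, 0, R7, (2,))
(5, 0, R2, (0, 2))
(5, 0, R4, (0, 1))
(6, 0, R7, (1,))
(6, 0, R7, (2,))
(7, 0, R2, (0, 1))
(7, 0, R2, (0, 2))
(7, 0, R2, (1, 2))
(7, 0, R7, (2,))

bar 0: v0=E3 v1=E4 v2=B4 downbeat P5
bar 1: v0=D3 v1=F3 v2=C4 downbeat m7
bar 2: v0=C3 v1=B4 v2=E4 downbeat M3
bar 3: v0=D3 v1=B3 v2=F4 downbeat m3
bar 4: v0=C3 v1=A3 v2=B3 downbeat M7
bar 5: v0=E3 v1=F4 v2=B4 downbeat P5
bar 6: v0=D3 v1=B3 v2=F4 downbeat m3
bar 7: v0=E3 v1=E4 v2=B4 downbeat P5
  -> R1 @ bar 1 tick 0 v(1, 2): E4/B4 P5 -> F3/C4 P5 similar
  -> R4 @ bar 1 tick 0 v(0, 2): D3/C4 m7 untreated
  -> R7 @ bar 1 tick 0 v(1,): E4->F3 leap 11st
  -> R7 @ bar 1 tick 0 v(2,): B4->C4 leap 11st
  -> R1 @ bar 2 tick 0 v(1, 2): F3/C4 P5 -> B4/E4 P5 similar
  -> R3 @ bar 2 tick 0 v(1, 2): B4 above E4
  -> R4 @ bar 2 tick 0 v(0, 1): C3/B4 M7 untreated
  -> R7 @ bar 2 tick 0 v(1,): F3->B4 leap 18st
  -> R3 @ bar 2 tick 1 v(1, 2): B4 above E4
  -> R3 @ bar 2 tick 2 v(1, 2): B4 above E4
  -> R3 @ bar 2 tick 3 v(1, 2): B4 above E4
  -> R4 @ bar 4 tick 0 v(0, 2): C3/B3 M7 untreated
  -> R7 @ bar 4 tick 0 v(2,): F4->B3 leap 6st
  -> R2 @ bar 5 tick 0 v(0, 2): C3/B3 M7 -> E3/B4 P5 similar
  -> R4 @ bar 5 tick 0 v(0, 1): E3/F4 m2 untreated
  -> R7 @ bar 6 tick 0 v(1,): F4->B3 leap 6st
  -> R7 @ bar 6 tick 0 v(2,): B4->F4 leap 6st
  -> R2 @ bar 7 tick 0 v(0, 1): D3/B3 M6 -> E3/E4 P8 similar
  -> R2 @ bar 7 tick 0 v(0, 2): D3/F4 m3 -> E3/B4 P5 similar
  -> R2 @ bar 7 tick 0 v(1, 2): B3/F4 TT -> E4/B4 P5 similar
  -> R7 @ bar 7 tick 0 v(2,): F4->B4 leap 6st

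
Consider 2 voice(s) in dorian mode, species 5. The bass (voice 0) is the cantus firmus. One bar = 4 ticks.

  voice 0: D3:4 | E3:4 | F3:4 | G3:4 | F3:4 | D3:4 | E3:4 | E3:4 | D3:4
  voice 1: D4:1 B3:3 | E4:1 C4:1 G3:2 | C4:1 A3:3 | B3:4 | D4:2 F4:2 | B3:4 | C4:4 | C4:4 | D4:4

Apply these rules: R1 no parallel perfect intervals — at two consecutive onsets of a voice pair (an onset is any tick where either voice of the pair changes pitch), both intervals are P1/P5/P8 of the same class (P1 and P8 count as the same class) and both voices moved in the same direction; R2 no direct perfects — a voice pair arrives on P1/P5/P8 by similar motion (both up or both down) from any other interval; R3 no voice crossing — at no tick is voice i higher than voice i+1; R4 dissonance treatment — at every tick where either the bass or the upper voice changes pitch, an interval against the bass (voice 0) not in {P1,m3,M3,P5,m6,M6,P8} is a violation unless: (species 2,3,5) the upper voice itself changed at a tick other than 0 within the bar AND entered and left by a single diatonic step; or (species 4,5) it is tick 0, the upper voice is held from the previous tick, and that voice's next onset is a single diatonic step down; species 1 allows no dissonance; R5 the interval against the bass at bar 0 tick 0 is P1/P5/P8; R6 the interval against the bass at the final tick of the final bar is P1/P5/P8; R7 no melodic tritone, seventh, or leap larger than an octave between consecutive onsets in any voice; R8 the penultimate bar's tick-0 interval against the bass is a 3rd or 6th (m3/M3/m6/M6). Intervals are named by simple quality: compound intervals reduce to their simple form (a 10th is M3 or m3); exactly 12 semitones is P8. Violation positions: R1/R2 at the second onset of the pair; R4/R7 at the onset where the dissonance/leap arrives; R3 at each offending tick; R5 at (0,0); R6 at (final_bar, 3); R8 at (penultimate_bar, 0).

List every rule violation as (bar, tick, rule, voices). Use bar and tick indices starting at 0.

(1, 0, R2, (0, 1))
(2, 0, R2, (0, 1))
(5, 0, R7, (1,))

bar 0: v0=D3 v1=D4 downbeat P8
bar 1: v0=E3 v1=E4 downbeat P8
bar 2: v0=F3 v1=C4 downbeat P5
bar 3: v0=G3 v1=B3 downbeat M3
bar 4: v0=F3 v1=D4 downbeat M6
bar 5: v0=D3 v1=B3 downbeat M6
bar 6: v0=E3 v1=C4 downbeat m6
bar 7: v0=E3 v1=C4 downbeat m6
bar 8: v0=D3 v1=D4 downbeat P8
  -> R2 @ bar 1 tick 0 v(0, 1): D3/B3 M6 -> E3/E4 P8 similar
  -> R2 @ bar 2 tick 0 v(0, 1): E3/G3 m3 -> F3/C4 P5 similar
  -> R7 @ bar 5 tick 0 v(1,): F4->B3 leap 6st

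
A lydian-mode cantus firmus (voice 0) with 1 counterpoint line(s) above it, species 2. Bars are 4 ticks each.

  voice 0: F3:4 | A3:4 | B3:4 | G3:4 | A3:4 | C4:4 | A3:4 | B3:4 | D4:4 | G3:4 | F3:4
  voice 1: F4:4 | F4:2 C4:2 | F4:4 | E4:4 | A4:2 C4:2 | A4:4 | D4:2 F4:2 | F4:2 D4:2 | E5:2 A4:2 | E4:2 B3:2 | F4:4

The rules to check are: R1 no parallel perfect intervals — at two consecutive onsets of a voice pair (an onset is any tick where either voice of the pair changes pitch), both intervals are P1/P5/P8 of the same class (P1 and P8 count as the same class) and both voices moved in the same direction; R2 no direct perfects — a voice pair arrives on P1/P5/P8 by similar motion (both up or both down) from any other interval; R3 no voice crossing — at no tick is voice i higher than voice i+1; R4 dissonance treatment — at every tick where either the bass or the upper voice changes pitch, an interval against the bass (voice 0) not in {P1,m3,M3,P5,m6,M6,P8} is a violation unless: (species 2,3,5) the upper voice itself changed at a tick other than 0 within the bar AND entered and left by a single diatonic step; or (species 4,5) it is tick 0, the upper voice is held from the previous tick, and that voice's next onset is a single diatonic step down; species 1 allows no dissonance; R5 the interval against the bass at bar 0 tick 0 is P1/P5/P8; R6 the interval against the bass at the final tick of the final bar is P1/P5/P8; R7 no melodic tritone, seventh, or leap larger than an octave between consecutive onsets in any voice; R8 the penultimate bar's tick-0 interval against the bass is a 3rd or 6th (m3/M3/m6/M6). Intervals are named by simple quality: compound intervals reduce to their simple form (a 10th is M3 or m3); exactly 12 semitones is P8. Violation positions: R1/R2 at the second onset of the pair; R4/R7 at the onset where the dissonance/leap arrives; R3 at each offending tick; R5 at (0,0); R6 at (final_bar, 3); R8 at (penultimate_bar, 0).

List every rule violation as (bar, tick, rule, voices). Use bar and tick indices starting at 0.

(2, 0, R4, (0, 1))
(4, 0, R2, (0, 1))
(6, 0, R4, (0, 1))
(7, 0, R4, (0, 1))
(8, 0, R4, (0, 1))
(8, 0, R7, (1,))
(10, 0, R7, (1,))

bar 0: v0=F3 v1=F4 downbeat P8
bar 1: v0=A3 v1=F4 downbeat m6
bar 2: v0=B3 v1=F4 downbeat TT
bar 3: v0=G3 v1=E4 downbeat M6
bar 4: v0=A3 v1=A4 downbeat P8
bar 5: v0=C4 v1=A4 downbeat M6
bar 6: v0=A3 v1=D4 downbeat P4
bar 7: v0=B3 v1=F4 downbeat TT
bar 8: v0=D4 v1=E5 downbeat M2
bar 9: v0=G3 v1=E4 downbeat M6
bar 10: v0=F3 v1=F4 downbeat P8
  -> R4 @ bar 2 tick 0 v(0, 1): B3/F4 TT untreated
  -> R2 @ bar 4 tick 0 v(0, 1): G3/E4 M6 -> A3/A4 P8 similar
  -> R4 @ bar 6 tick 0 v(0, 1): A3/D4 P4 untreated
  -> R4 @ bar 7 tick 0 v(0, 1): B3/F4 TT untreated
  -> R4 @ bar 8 tick 0 v(0, 1): D4/E5 M2 untreated
  -> R7 @ bar 8 tick 0 v(1,): D4->E5 leap 14st
  -> R7 @ bar 10 tick 0 v(1,): B3->F4 leap 6st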